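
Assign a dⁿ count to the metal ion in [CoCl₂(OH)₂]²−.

Each chloride is −1; each hydroxide is −1; balancing the −2 overall charge requires Co(II).
Cobalt is a group-9 element; Co(II) is therefore d⁷.

d7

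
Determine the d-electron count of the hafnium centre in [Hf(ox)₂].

Ligand charges: each oxalate is −2. With an overall charge of 0 the hafnium centre must be in the +4 oxidation state.
Hafnium is a group-4 element; Hf(IV) is therefore d⁰.

d0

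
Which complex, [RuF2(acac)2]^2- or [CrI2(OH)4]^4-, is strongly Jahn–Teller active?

[CrI2(OH)4]^4-

[RuF2(acac)2]^2-: Ligand charges: each fluoride is −1; each acetylacetonate is −1. With an overall charge of −2 the ruthenium centre must be in the +2 oxidation state. Ru sits in group 8, so the d-electron count is 8 − 2 = 6. A 4d ion has a large Δₒ and is invariably low-spin. The d⁶ configuration leaves the e_g set evenly filled (or empty) — no strong Jahn–Teller driving force.
[CrI2(OH)4]^4-: Ligand charges: each iodide is −1; each hydroxide is −1. With an overall charge of −4 the chromium centre must be in the +2 oxidation state. Group 6 minus oxidation state 2 gives a d⁴ configuration. Hydroxide and iodide are weak-field ligands for a first-row metal, so the complex is high-spin. The t₂g³e_g¹ (high-spin) configuration has an unevenly filled e_g set; the Jahn–Teller theorem predicts a tetragonal distortion (typically axial elongation) to lift the degeneracy.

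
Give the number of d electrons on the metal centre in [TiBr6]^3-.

d1

Summing ligand charges against the −3 overall charge gives an oxidation state of +3 for titanium.
Group 4 minus oxidation state 3 gives a d¹ configuration.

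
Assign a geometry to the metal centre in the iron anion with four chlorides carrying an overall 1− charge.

Summing ligand charges against the −1 overall charge gives an oxidation state of +3 for iron.
Fe sits in group 8, so the d-electron count is 8 − 3 = 5.
Coordination number: 4.
Chloride is a weak-field ligand.
A high-spin d⁵ ion has zero CFSE in either geometry, so four ligands adopt the sterically favoured tetrahedral geometry.

tetrahedral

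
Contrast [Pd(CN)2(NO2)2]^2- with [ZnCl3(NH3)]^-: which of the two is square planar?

For [Pd(CN)2(NO2)2]^2-: Ligand charges: each cyanide is −1; each nitro (N-bound nitrite) is −1. With an overall charge of −2 the palladium centre must be in the +2 oxidation state. Pd sits in group 10, so the d-electron count is 10 − 2 = 8. A 4d d⁸ ion has a large crystal-field splitting; square planar leaves the high-energy d_{x²−y²} orbital empty and maximises CFSE. → square planar.
For [ZnCl3(NH3)]^-: Each chloride is −1; ammonia is neutral; balancing the −1 overall charge requires Zn(II). Zn sits in group 12, so the d-electron count is 12 − 2 = 10. A d¹⁰ ion has no crystal-field stabilisation preference between square planar and tetrahedral, so four ligands adopt the sterically favoured tetrahedral geometry. → tetrahedral.

[Pd(CN)2(NO2)2]^2-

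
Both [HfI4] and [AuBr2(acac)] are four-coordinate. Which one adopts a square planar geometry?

[AuBr2(acac)]

For [HfI4]: Each iodide is −1; balancing the 0 overall charge requires Hf(IV). Group 4 minus oxidation state 4 gives a d⁰ configuration. A d⁰ ion has no crystal-field stabilisation preference between square planar and tetrahedral, so four ligands adopt the sterically favoured tetrahedral geometry. → tetrahedral.
For [AuBr2(acac)]: Ligand charges: each bromide is −1; each acetylacetonate is −1. With an overall charge of 0 the gold centre must be in the +3 oxidation state. Au sits in group 11, so the d-electron count is 11 − 3 = 8. A 5d d⁸ ion has a large crystal-field splitting; square planar leaves the high-energy d_{x²−y²} orbital empty and maximises CFSE. → square planar.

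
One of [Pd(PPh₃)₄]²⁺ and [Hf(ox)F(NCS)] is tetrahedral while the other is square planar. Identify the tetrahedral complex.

[Hf(ox)F(NCS)]

For [Pd(PPh₃)₄]²⁺: Summing ligand charges against the +2 overall charge gives an oxidation state of +2 for palladium. Pd sits in group 10, so the d-electron count is 10 − 2 = 8. A 4d d⁸ ion has a large crystal-field splitting; square planar leaves the high-energy d_{x²−y²} orbital empty and maximises CFSE. → square planar.
For [Hf(ox)F(NCS)]: Each oxalate is −2; each fluoride is −1; each isothiocyanate is −1; balancing the 0 overall charge requires Hf(IV). Hf sits in group 4, so the d-electron count is 4 − 4 = 0. A d⁰ ion has no crystal-field stabilisation preference between square planar and tetrahedral, so four ligands adopt the sterically favoured tetrahedral geometry. → tetrahedral.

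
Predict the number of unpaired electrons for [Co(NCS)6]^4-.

Summing ligand charges against the −4 overall charge gives an oxidation state of +2 for cobalt.
Group 9 minus oxidation state 2 gives a d⁷ configuration.
The spin state decides the count: Isothiocyanate is a weak-field ligand for a first-row metal, so the complex is high-spin.
An octahedral high-spin d⁷ ion is t₂g⁵e_g², giving 3 unpaired electrons.

3 unpaired electrons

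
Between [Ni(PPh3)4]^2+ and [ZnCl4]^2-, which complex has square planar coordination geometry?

[Ni(PPh3)4]^2+

For [Ni(PPh3)4]^2+: Ligand charges: triphenylphosphine is neutral. With an overall charge of +2 the nickel centre must be in the +2 oxidation state. Ni sits in group 10, so the d-electron count is 10 − 2 = 8. Triphenylphosphine is a strong-field ligand (high in the spectrochemical series). A 3d d⁸ ion with strong-field ligands gains enough CFSE to favour square planar over tetrahedral. → square planar.
For [ZnCl4]^2-: Summing ligand charges against the −2 overall charge gives an oxidation state of +2 for zinc. Zinc is a group-12 element; Zn(II) is therefore d¹⁰. A d¹⁰ ion has no crystal-field stabilisation preference between square planar and tetrahedral, so four ligands adopt the sterically favoured tetrahedral geometry. → tetrahedral.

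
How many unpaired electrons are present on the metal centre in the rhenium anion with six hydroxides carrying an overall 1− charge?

Ligand charges: each hydroxide is −1. With an overall charge of −1 the rhenium centre must be in the +5 oxidation state.
Group 7 minus oxidation state 5 gives a d² configuration.
In an octahedral field the d² configuration is t₂g²e_g⁰ (only one arrangement possible), giving 2 unpaired electrons.

2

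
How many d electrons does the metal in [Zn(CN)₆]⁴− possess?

Ligand charges: each cyanide is −1. With an overall charge of −4 the zinc centre must be in the +2 oxidation state.
Group 12 minus oxidation state 2 gives a d¹⁰ configuration.

d¹⁰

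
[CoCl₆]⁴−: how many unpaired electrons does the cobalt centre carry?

3 unpaired electrons

Each chloride is −1; balancing the −4 overall charge requires Co(II).
Cobalt is a group-9 element; Co(II) is therefore d⁷.
The spin state decides the count: Chloride is a weak-field ligand for a first-row metal, so the complex is high-spin.
An octahedral high-spin d⁷ ion is t₂g⁵e_g², giving 3 unpaired electrons.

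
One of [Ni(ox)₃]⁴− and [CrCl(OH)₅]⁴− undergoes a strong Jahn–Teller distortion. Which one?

[CrCl(OH)₅]⁴−

[Ni(ox)₃]⁴−: Each oxalate is −2; balancing the −4 overall charge requires Ni(II). Ni sits in group 10, so the d-electron count is 10 − 2 = 8. The d⁸ configuration leaves the e_g set evenly filled (or empty) — no strong Jahn–Teller driving force.
[CrCl(OH)₅]⁴−: Each chloride is −1; each hydroxide is −1; balancing the −4 overall charge requires Cr(II). Group 6 minus oxidation state 2 gives a d⁴ configuration. Chloride and hydroxide are weak-field ligands for a first-row metal, so the complex is high-spin. The t₂g³e_g¹ (high-spin) configuration has an unevenly filled e_g set; the Jahn–Teller theorem predicts a tetragonal distortion (typically axial elongation) to lift the degeneracy.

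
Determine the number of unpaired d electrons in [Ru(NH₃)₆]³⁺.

Summing ligand charges against the +3 overall charge gives an oxidation state of +3 for ruthenium.
Ruthenium is a group-8 element; Ru(III) is therefore d⁵.
The spin state decides the count: a 4d ion has a large Δₒ and is invariably low-spin.
An octahedral low-spin d⁵ ion is t₂g⁵e_g⁰, giving 1 unpaired electron.

1 unpaired electron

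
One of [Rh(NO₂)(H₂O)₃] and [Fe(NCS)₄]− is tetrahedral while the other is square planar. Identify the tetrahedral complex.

[Fe(NCS)₄]−

For [Rh(NO₂)(H₂O)₃]: Ligand charges: each nitro (N-bound nitrite) is −1; water is neutral. With an overall charge of 0 the rhodium centre must be in the +1 oxidation state. Rhodium is a group-9 element; Rh(I) is therefore d⁸. A 4d d⁸ ion has a large crystal-field splitting; square planar leaves the high-energy d_{x²−y²} orbital empty and maximises CFSE. → square planar.
For [Fe(NCS)₄]−: Ligand charges: each isothiocyanate is −1. With an overall charge of −1 the iron centre must be in the +3 oxidation state. Iron is a group-8 element; Fe(III) is therefore d⁵. A high-spin d⁵ ion has zero CFSE in either geometry, so four ligands adopt the sterically favoured tetrahedral geometry. → tetrahedral.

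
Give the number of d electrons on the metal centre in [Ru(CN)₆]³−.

Summing ligand charges against the −3 overall charge gives an oxidation state of +3 for ruthenium.
Ru sits in group 8, so the d-electron count is 8 − 3 = 5.

d⁵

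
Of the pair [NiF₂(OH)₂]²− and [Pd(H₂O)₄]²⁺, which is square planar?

For [NiF₂(OH)₂]²−: Ligand charges: each fluoride is −1; each hydroxide is −1. With an overall charge of −2 the nickel centre must be in the +2 oxidation state. Nickel is a group-10 element; Ni(II) is therefore d⁸. Fluoride and hydroxide are weak-field ligands. With weak-field ligands the CFSE gain from square planar is small, so a 3d d⁸ ion takes the sterically preferred tetrahedral geometry. → tetrahedral.
For [Pd(H₂O)₄]²⁺: Ligand charges: water is neutral. With an overall charge of +2 the palladium centre must be in the +2 oxidation state. Pd sits in group 10, so the d-electron count is 10 − 2 = 8. A 4d d⁸ ion has a large crystal-field splitting; square planar leaves the high-energy d_{x²−y²} orbital empty and maximises CFSE. → square planar.

[Pd(H₂O)₄]²⁺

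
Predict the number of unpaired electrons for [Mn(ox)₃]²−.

Summing ligand charges against the −2 overall charge gives an oxidation state of +4 for manganese.
Mn sits in group 7, so the d-electron count is 7 − 4 = 3.
Counting donor atoms: 3×oxalate (bidentate) → 6 donors. Coordination number = 6.
In an octahedral field the d³ configuration is t₂g³e_g⁰ (only one arrangement possible), giving 3 unpaired electrons.

3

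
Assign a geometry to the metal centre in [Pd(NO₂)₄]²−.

square planar

Ligand charges: each nitro (N-bound nitrite) is −1. With an overall charge of −2 the palladium centre must be in the +2 oxidation state.
Group 10 minus oxidation state 2 gives a d⁸ configuration.
Coordination number: 4.
A 4d d⁸ ion has a large crystal-field splitting; square planar leaves the high-energy d_{x²−y²} orbital empty and maximises CFSE.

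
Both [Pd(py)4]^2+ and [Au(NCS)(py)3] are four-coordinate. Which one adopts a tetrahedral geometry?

[Au(NCS)(py)3]

For [Pd(py)4]^2+: Summing ligand charges against the +2 overall charge gives an oxidation state of +2 for palladium. Group 10 minus oxidation state 2 gives a d⁸ configuration. A 4d d⁸ ion has a large crystal-field splitting; square planar leaves the high-energy d_{x²−y²} orbital empty and maximises CFSE. → square planar.
For [Au(NCS)(py)3]: Summing ligand charges against the 0 overall charge gives an oxidation state of +1 for gold. Group 11 minus oxidation state 1 gives a d¹⁰ configuration. A d¹⁰ ion has no crystal-field stabilisation preference between square planar and tetrahedral, so four ligands adopt the sterically favoured tetrahedral geometry. → tetrahedral.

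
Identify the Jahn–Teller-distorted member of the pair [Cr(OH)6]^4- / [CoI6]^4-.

[Cr(OH)6]^4-

[Cr(OH)6]^4-: Ligand charges: each hydroxide is −1. With an overall charge of −4 the chromium centre must be in the +2 oxidation state. Cr sits in group 6, so the d-electron count is 6 − 2 = 4. Hydroxide is a weak-field ligand for a first-row metal, so the complex is high-spin. The t₂g³e_g¹ (high-spin) configuration has an unevenly filled e_g set; the Jahn–Teller theorem predicts a tetragonal distortion (typically axial elongation) to lift the degeneracy.
[CoI6]^4-: Ligand charges: each iodide is −1. With an overall charge of −4 the cobalt centre must be in the +2 oxidation state. Group 9 minus oxidation state 2 gives a d⁷ configuration. Iodide is a weak-field ligand for a first-row metal, so the complex is high-spin. The d⁷ configuration leaves the e_g set evenly filled (or empty) — no strong Jahn–Teller driving force.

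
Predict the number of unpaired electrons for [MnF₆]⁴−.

5 unpaired electrons

Each fluoride is −1; balancing the −4 overall charge requires Mn(II).
Manganese is a group-7 element; Mn(II) is therefore d⁵.
The spin state decides the count: Fluoride is a weak-field ligand for a first-row metal, so the complex is high-spin.
An octahedral high-spin d⁵ ion is t₂g³e_g², giving 5 unpaired electrons.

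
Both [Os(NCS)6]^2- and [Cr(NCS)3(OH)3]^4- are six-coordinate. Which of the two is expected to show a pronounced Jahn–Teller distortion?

[Cr(NCS)3(OH)3]^4-

[Os(NCS)6]^2-: Summing ligand charges against the −2 overall charge gives an oxidation state of +4 for osmium. Group 8 minus oxidation state 4 gives a d⁴ configuration. A 5d ion has a large Δₒ and is invariably low-spin. The d⁴ configuration leaves the e_g set evenly filled (or empty) — no strong Jahn–Teller driving force.
[Cr(NCS)3(OH)3]^4-: Ligand charges: each isothiocyanate is −1; each hydroxide is −1. With an overall charge of −4 the chromium centre must be in the +2 oxidation state. Chromium is a group-6 element; Cr(II) is therefore d⁴. Hydroxide and isothiocyanate are weak-field ligands for a first-row metal, so the complex is high-spin. The t₂g³e_g¹ (high-spin) configuration has an unevenly filled e_g set; the Jahn–Teller theorem predicts a tetragonal distortion (typically axial elongation) to lift the degeneracy.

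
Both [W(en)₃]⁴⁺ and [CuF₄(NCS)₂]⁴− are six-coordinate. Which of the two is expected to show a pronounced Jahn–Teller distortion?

[CuF₄(NCS)₂]⁴−

[W(en)₃]⁴⁺: Ligand charges: ethylenediamine is neutral. With an overall charge of +4 the tungsten centre must be in the +4 oxidation state. W sits in group 6, so the d-electron count is 6 − 4 = 2. The d² configuration leaves the e_g set evenly filled (or empty) — no strong Jahn–Teller driving force.
[CuF₄(NCS)₂]⁴−: Summing ligand charges against the −4 overall charge gives an oxidation state of +2 for copper. Group 11 minus oxidation state 2 gives a d⁹ configuration. The t₂g⁶e_g³ configuration has an unevenly filled e_g set; the Jahn–Teller theorem predicts a tetragonal distortion (typically axial elongation) to lift the degeneracy.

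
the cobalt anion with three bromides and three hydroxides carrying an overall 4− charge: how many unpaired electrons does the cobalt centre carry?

Ligand charges: each bromide is −1; each hydroxide is −1. With an overall charge of −4 the cobalt centre must be in the +2 oxidation state.
Group 9 minus oxidation state 2 gives a d⁷ configuration.
The spin state decides the count: Bromide and hydroxide are weak-field ligands for a first-row metal, so the complex is high-spin.
An octahedral high-spin d⁷ ion is t₂g⁵e_g², giving 3 unpaired electrons.

3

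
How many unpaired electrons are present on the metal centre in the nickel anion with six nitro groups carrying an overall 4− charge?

Each nitro (N-bound nitrite) is −1; balancing the −4 overall charge requires Ni(II).
Group 10 minus oxidation state 2 gives a d⁸ configuration.
In an octahedral field the d⁸ configuration is t₂g⁶e_g² (only one arrangement possible), giving 2 unpaired electrons.

2 unpaired electrons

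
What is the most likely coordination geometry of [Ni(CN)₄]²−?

Each cyanide is −1; balancing the −2 overall charge requires Ni(II).
Nickel is a group-10 element; Ni(II) is therefore d⁸.
Coordination number: 4.
Cyanide is a strong-field ligand (high in the spectrochemical series).
A 3d d⁸ ion with strong-field ligands gains enough CFSE to favour square planar over tetrahedral.

square planar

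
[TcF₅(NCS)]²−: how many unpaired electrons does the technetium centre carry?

3 unpaired electrons

Ligand charges: each fluoride is −1; each isothiocyanate is −1. With an overall charge of −2 the technetium centre must be in the +4 oxidation state.
Group 7 minus oxidation state 4 gives a d³ configuration.
In an octahedral field the d³ configuration is t₂g³e_g⁰ (only one arrangement possible), giving 3 unpaired electrons.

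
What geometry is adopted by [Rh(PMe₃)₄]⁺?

square planar

Trimethylphosphine is neutral; balancing the +1 overall charge requires Rh(I).
Rhodium is a group-9 element; Rh(I) is therefore d⁸.
With 4 monodentate ligands the coordination number is 4.
A 4d d⁸ ion has a large crystal-field splitting; square planar leaves the high-energy d_{x²−y²} orbital empty and maximises CFSE.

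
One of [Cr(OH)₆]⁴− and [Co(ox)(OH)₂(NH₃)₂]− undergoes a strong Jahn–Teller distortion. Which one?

[Cr(OH)₆]⁴−: Each hydroxide is −1; balancing the −4 overall charge requires Cr(II). Chromium is a group-6 element; Cr(II) is therefore d⁴. Hydroxide is a weak-field ligand for a first-row metal, so the complex is high-spin. The t₂g³e_g¹ (high-spin) configuration has an unevenly filled e_g set; the Jahn–Teller theorem predicts a tetragonal distortion (typically axial elongation) to lift the degeneracy.
[Co(ox)(OH)₂(NH₃)₂]−: Each oxalate is −2; each hydroxide is −1; ammonia is neutral; balancing the −1 overall charge requires Co(III). Group 9 minus oxidation state 3 gives a d⁶ configuration. Co(III) has an exceptionally large octahedral splitting and is low-spin with essentially every ligand except fluoride. The d⁶ configuration leaves the e_g set evenly filled (or empty) — no strong Jahn–Teller driving force.

[Cr(OH)₆]⁴−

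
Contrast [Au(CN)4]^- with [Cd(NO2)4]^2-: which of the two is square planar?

[Au(CN)4]^-

For [Au(CN)4]^-: Ligand charges: each cyanide is −1. With an overall charge of −1 the gold centre must be in the +3 oxidation state. Gold is a group-11 element; Au(III) is therefore d⁸. A 5d d⁸ ion has a large crystal-field splitting; square planar leaves the high-energy d_{x²−y²} orbital empty and maximises CFSE. → square planar.
For [Cd(NO2)4]^2-: Each nitro (N-bound nitrite) is −1; balancing the −2 overall charge requires Cd(II). Cd sits in group 12, so the d-electron count is 12 − 2 = 10. A d¹⁰ ion has no crystal-field stabilisation preference between square planar and tetrahedral, so four ligands adopt the sterically favoured tetrahedral geometry. → tetrahedral.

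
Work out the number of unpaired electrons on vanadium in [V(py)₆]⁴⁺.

Pyridine is neutral; balancing the +4 overall charge requires V(IV).
Group 5 minus oxidation state 4 gives a d¹ configuration.
In an octahedral field the d¹ configuration is t₂g¹e_g⁰ (only one arrangement possible), giving 1 unpaired electron.

1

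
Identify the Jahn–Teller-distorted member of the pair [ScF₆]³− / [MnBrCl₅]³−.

[ScF₆]³−: Each fluoride is −1; balancing the −3 overall charge requires Sc(III). Sc sits in group 3, so the d-electron count is 3 − 3 = 0. The d⁰ configuration leaves the e_g set evenly filled (or empty) — no strong Jahn–Teller driving force.
[MnBrCl₅]³−: Summing ligand charges against the −3 overall charge gives an oxidation state of +3 for manganese. Group 7 minus oxidation state 3 gives a d⁴ configuration. Bromide and chloride are weak-field ligands for a first-row metal, so the complex is high-spin. The t₂g³e_g¹ (high-spin) configuration has an unevenly filled e_g set; the Jahn–Teller theorem predicts a tetragonal distortion (typically axial elongation) to lift the degeneracy.

[MnBrCl₅]³−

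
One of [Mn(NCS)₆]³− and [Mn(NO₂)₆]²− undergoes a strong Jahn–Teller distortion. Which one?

[Mn(NCS)₆]³−: Each isothiocyanate is −1; balancing the −3 overall charge requires Mn(III). Manganese is a group-7 element; Mn(III) is therefore d⁴. Isothiocyanate is a weak-field ligand for a first-row metal, so the complex is high-spin. The t₂g³e_g¹ (high-spin) configuration has an unevenly filled e_g set; the Jahn–Teller theorem predicts a tetragonal distortion (typically axial elongation) to lift the degeneracy.
[Mn(NO₂)₆]²−: Ligand charges: each nitro (N-bound nitrite) is −1. With an overall charge of −2 the manganese centre must be in the +4 oxidation state. Manganese is a group-7 element; Mn(IV) is therefore d³. The d³ configuration leaves the e_g set evenly filled (or empty) — no strong Jahn–Teller driving force.

[Mn(NCS)₆]³−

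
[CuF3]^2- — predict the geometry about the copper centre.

Ligand charges: each fluoride is −1. With an overall charge of −2 the copper centre must be in the +1 oxidation state.
Copper is a group-11 element; Cu(I) is therefore d¹⁰.
Coordination number: 3.
Three ligands around a d¹⁰ centre minimise repulsion in a trigonal-planar arrangement.

trigonal planar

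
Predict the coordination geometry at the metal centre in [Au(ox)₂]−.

square planar

Each oxalate is −2; balancing the −1 overall charge requires Au(III).
Au sits in group 11, so the d-electron count is 11 − 3 = 8.
Counting donor atoms: 2×oxalate (bidentate) → 4 donors. Coordination number = 4.
A 5d d⁸ ion has a large crystal-field splitting; square planar leaves the high-energy d_{x²−y²} orbital empty and maximises CFSE.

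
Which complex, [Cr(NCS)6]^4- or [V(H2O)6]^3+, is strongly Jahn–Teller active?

[Cr(NCS)6]^4-

[Cr(NCS)6]^4-: Each isothiocyanate is −1; balancing the −4 overall charge requires Cr(II). Cr sits in group 6, so the d-electron count is 6 − 2 = 4. Isothiocyanate is a weak-field ligand for a first-row metal, so the complex is high-spin. The t₂g³e_g¹ (high-spin) configuration has an unevenly filled e_g set; the Jahn–Teller theorem predicts a tetragonal distortion (typically axial elongation) to lift the degeneracy.
[V(H2O)6]^3+: Water is neutral; balancing the +3 overall charge requires V(III). Group 5 minus oxidation state 3 gives a d² configuration. The d² configuration leaves the e_g set evenly filled (or empty) — no strong Jahn–Teller driving force.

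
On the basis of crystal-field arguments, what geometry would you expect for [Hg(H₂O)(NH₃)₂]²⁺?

trigonal planar

Ligand charges: water is neutral; ammonia is neutral. With an overall charge of +2 the mercury centre must be in the +2 oxidation state.
Group 12 minus oxidation state 2 gives a d¹⁰ configuration.
Coordination number: 3.
Three ligands around a d¹⁰ centre minimise repulsion in a trigonal-planar arrangement.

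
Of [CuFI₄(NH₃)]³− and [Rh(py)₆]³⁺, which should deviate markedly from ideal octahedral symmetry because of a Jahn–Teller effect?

[CuFI₄(NH₃)]³−

[CuFI₄(NH₃)]³−: Ligand charges: each fluoride is −1; each iodide is −1; ammonia is neutral. With an overall charge of −3 the copper centre must be in the +2 oxidation state. Cu sits in group 11, so the d-electron count is 11 − 2 = 9. The t₂g⁶e_g³ configuration has an unevenly filled e_g set; the Jahn–Teller theorem predicts a tetragonal distortion (typically axial elongation) to lift the degeneracy.
[Rh(py)₆]³⁺: Pyridine is neutral; balancing the +3 overall charge requires Rh(III). Rhodium is a group-9 element; Rh(III) is therefore d⁶. A 4d ion has a large Δₒ and is invariably low-spin. The d⁶ configuration leaves the e_g set evenly filled (or empty) — no strong Jahn–Teller driving force.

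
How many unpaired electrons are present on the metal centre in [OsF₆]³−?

Ligand charges: each fluoride is −1. With an overall charge of −3 the osmium centre must be in the +3 oxidation state.
Os sits in group 8, so the d-electron count is 8 − 3 = 5.
The spin state decides the count: a 5d ion has a large Δₒ and is invariably low-spin.
An octahedral low-spin d⁵ ion is t₂g⁵e_g⁰, giving 1 unpaired electron.

1 unpaired electron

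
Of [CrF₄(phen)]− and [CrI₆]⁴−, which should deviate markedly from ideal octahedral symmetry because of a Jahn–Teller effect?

[CrI₆]⁴−

[CrF₄(phen)]−: Each fluoride is −1; 1,10-phenanthroline is neutral; balancing the −1 overall charge requires Cr(III). Chromium is a group-6 element; Cr(III) is therefore d³. The d³ configuration leaves the e_g set evenly filled (or empty) — no strong Jahn–Teller driving force.
[CrI₆]⁴−: Ligand charges: each iodide is −1. With an overall charge of −4 the chromium centre must be in the +2 oxidation state. Chromium is a group-6 element; Cr(II) is therefore d⁴. Iodide is a weak-field ligand for a first-row metal, so the complex is high-spin. The t₂g³e_g¹ (high-spin) configuration has an unevenly filled e_g set; the Jahn–Teller theorem predicts a tetragonal distortion (typically axial elongation) to lift the degeneracy.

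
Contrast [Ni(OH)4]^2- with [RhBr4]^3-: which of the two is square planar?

For [Ni(OH)4]^2-: Summing ligand charges against the −2 overall charge gives an oxidation state of +2 for nickel. Ni sits in group 10, so the d-electron count is 10 − 2 = 8. Hydroxide is a weak-field ligand. With weak-field ligands the CFSE gain from square planar is small, so a 3d d⁸ ion takes the sterically preferred tetrahedral geometry. → tetrahedral.
For [RhBr4]^3-: Ligand charges: each bromide is −1. With an overall charge of −3 the rhodium centre must be in the +1 oxidation state. Rh sits in group 9, so the d-electron count is 9 − 1 = 8. A 4d d⁸ ion has a large crystal-field splitting; square planar leaves the high-energy d_{x²−y²} orbital empty and maximises CFSE. → square planar.

[RhBr4]^3-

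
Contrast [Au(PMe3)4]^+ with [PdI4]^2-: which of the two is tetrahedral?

[Au(PMe3)4]^+

For [Au(PMe3)4]^+: Ligand charges: trimethylphosphine is neutral. With an overall charge of +1 the gold centre must be in the +1 oxidation state. Au sits in group 11, so the d-electron count is 11 − 1 = 10. A d¹⁰ ion has no crystal-field stabilisation preference between square planar and tetrahedral, so four ligands adopt the sterically favoured tetrahedral geometry. → tetrahedral.
For [PdI4]^2-: Ligand charges: each iodide is −1. With an overall charge of −2 the palladium centre must be in the +2 oxidation state. Group 10 minus oxidation state 2 gives a d⁸ configuration. A 4d d⁸ ion has a large crystal-field splitting; square planar leaves the high-energy d_{x²−y²} orbital empty and maximises CFSE. → square planar.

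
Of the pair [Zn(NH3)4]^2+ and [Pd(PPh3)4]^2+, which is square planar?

[Pd(PPh3)4]^2+

For [Zn(NH3)4]^2+: Ligand charges: ammonia is neutral. With an overall charge of +2 the zinc centre must be in the +2 oxidation state. Group 12 minus oxidation state 2 gives a d¹⁰ configuration. A d¹⁰ ion has no crystal-field stabilisation preference between square planar and tetrahedral, so four ligands adopt the sterically favoured tetrahedral geometry. → tetrahedral.
For [Pd(PPh3)4]^2+: Ligand charges: triphenylphosphine is neutral. With an overall charge of +2 the palladium centre must be in the +2 oxidation state. Group 10 minus oxidation state 2 gives a d⁸ configuration. A 4d d⁸ ion has a large crystal-field splitting; square planar leaves the high-energy d_{x²−y²} orbital empty and maximises CFSE. → square planar.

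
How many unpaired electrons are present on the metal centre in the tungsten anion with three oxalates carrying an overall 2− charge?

Summing ligand charges against the −2 overall charge gives an oxidation state of +4 for tungsten.
W sits in group 6, so the d-electron count is 6 − 4 = 2.
Counting donor atoms: 3×oxalate (bidentate) → 6 donors. Coordination number = 6.
In an octahedral field the d² configuration is t₂g²e_g⁰ (only one arrangement possible), giving 2 unpaired electrons.

2 unpaired electrons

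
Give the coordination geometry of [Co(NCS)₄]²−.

Ligand charges: each isothiocyanate is −1. With an overall charge of −2 the cobalt centre must be in the +2 oxidation state.
Group 9 minus oxidation state 2 gives a d⁷ configuration.
Coordination number: 4.
Isothiocyanate is a weak-field ligand.
For a high-spin 3d d⁷ ion with weak-field ligands the small Δₜ gives little square-planar CFSE advantage, so four ligands adopt the sterically favoured tetrahedral geometry.

tetrahedral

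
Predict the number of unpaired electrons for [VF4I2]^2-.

1

Summing ligand charges against the −2 overall charge gives an oxidation state of +4 for vanadium.
Vanadium is a group-5 element; V(IV) is therefore d¹.
In an octahedral field the d¹ configuration is t₂g¹e_g⁰ (only one arrangement possible), giving 1 unpaired electron.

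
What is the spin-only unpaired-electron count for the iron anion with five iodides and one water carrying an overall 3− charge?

4

Summing ligand charges against the −3 overall charge gives an oxidation state of +2 for iron.
Fe sits in group 8, so the d-electron count is 8 − 2 = 6.
The spin state decides the count: Iodide is a weak-field ligand for a first-row metal, so the complex is high-spin.
An octahedral high-spin d⁶ ion is t₂g⁴e_g², giving 4 unpaired electrons.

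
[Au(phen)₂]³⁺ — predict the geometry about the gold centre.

Summing ligand charges against the +3 overall charge gives an oxidation state of +3 for gold.
Gold is a group-11 element; Au(III) is therefore d⁸.
Counting donor atoms: 2×1,10-phenanthroline (bidentate) → 4 donors. Coordination number = 4.
A 5d d⁸ ion has a large crystal-field splitting; square planar leaves the high-energy d_{x²−y²} orbital empty and maximises CFSE.

square planar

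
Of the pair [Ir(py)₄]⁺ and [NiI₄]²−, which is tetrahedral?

[NiI₄]²−

For [Ir(py)₄]⁺: Ligand charges: pyridine is neutral. With an overall charge of +1 the iridium centre must be in the +1 oxidation state. Iridium is a group-9 element; Ir(I) is therefore d⁸. A 5d d⁸ ion has a large crystal-field splitting; square planar leaves the high-energy d_{x²−y²} orbital empty and maximises CFSE. → square planar.
For [NiI₄]²−: Each iodide is −1; balancing the −2 overall charge requires Ni(II). Ni sits in group 10, so the d-electron count is 10 − 2 = 8. Iodide is a weak-field ligand. With weak-field ligands the CFSE gain from square planar is small, so a 3d d⁸ ion takes the sterically preferred tetrahedral geometry. → tetrahedral.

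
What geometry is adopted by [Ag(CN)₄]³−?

Summing ligand charges against the −3 overall charge gives an oxidation state of +1 for silver.
Silver is a group-11 element; Ag(I) is therefore d¹⁰.
With 4 monodentate ligands the coordination number is 4.
A d¹⁰ ion has no crystal-field stabilisation preference between square planar and tetrahedral, so four ligands adopt the sterically favoured tetrahedral geometry.

tetrahedral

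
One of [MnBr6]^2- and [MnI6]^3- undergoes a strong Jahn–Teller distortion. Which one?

[MnI6]^3-

[MnBr6]^2-: Each bromide is −1; balancing the −2 overall charge requires Mn(IV). Manganese is a group-7 element; Mn(IV) is therefore d³. The d³ configuration leaves the e_g set evenly filled (or empty) — no strong Jahn–Teller driving force.
[MnI6]^3-: Ligand charges: each iodide is −1. With an overall charge of −3 the manganese centre must be in the +3 oxidation state. Mn sits in group 7, so the d-electron count is 7 − 3 = 4. Iodide is a weak-field ligand for a first-row metal, so the complex is high-spin. The t₂g³e_g¹ (high-spin) configuration has an unevenly filled e_g set; the Jahn–Teller theorem predicts a tetragonal distortion (typically axial elongation) to lift the degeneracy.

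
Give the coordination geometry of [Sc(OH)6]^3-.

octahedral

Summing ligand charges against the −3 overall charge gives an oxidation state of +3 for scandium.
Scandium is a group-3 element; Sc(III) is therefore d⁰.
Coordination number: 6.
Six donors around a single metal centre give an octahedral coordination sphere.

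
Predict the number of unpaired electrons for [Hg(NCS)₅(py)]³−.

Summing ligand charges against the −3 overall charge gives an oxidation state of +2 for mercury.
Hg sits in group 12, so the d-electron count is 12 − 2 = 10.
In an octahedral field the d¹⁰ configuration is t₂g⁶e_g⁴, giving 0 unpaired electrons.

0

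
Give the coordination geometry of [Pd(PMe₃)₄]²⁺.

Trimethylphosphine is neutral; balancing the +2 overall charge requires Pd(II).
Palladium is a group-10 element; Pd(II) is therefore d⁸.
Coordination number: 4.
A 4d d⁸ ion has a large crystal-field splitting; square planar leaves the high-energy d_{x²−y²} orbital empty and maximises CFSE.

square planar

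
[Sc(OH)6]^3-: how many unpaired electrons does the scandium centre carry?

0 unpaired electrons

Ligand charges: each hydroxide is −1. With an overall charge of −3 the scandium centre must be in the +3 oxidation state.
Group 3 minus oxidation state 3 gives a d⁰ configuration.
In an octahedral field the d⁰ configuration is t₂g⁰e_g⁰, giving 0 unpaired electrons.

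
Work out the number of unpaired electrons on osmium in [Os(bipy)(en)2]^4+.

2

Ligand charges: 2,2′-bipyridine is neutral; ethylenediamine is neutral. With an overall charge of +4 the osmium centre must be in the +4 oxidation state.
Group 8 minus oxidation state 4 gives a d⁴ configuration.
Counting donor atoms: 1×2,2′-bipyridine (bidentate) → 2 donors; 2×ethylenediamine (bidentate) → 4 donors. Coordination number = 6.
The spin state decides the count: a 5d ion has a large Δₒ and is invariably low-spin.
An octahedral low-spin d⁴ ion is t₂g⁴e_g⁰, giving 2 unpaired electrons.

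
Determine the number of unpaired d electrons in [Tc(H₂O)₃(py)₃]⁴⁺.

3

Water is neutral; pyridine is neutral; balancing the +4 overall charge requires Tc(IV).
Technetium is a group-7 element; Tc(IV) is therefore d³.
In an octahedral field the d³ configuration is t₂g³e_g⁰ (only one arrangement possible), giving 3 unpaired electrons.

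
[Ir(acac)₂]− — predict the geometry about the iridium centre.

Ligand charges: each acetylacetonate is −1. With an overall charge of −1 the iridium centre must be in the +1 oxidation state.
Ir sits in group 9, so the d-electron count is 9 − 1 = 8.
Counting donor atoms: 2×acetylacetonate (bidentate) → 4 donors. Coordination number = 4.
A 5d d⁸ ion has a large crystal-field splitting; square planar leaves the high-energy d_{x²−y²} orbital empty and maximises CFSE.

square planar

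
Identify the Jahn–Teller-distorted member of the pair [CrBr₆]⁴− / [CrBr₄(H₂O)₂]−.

[CrBr₆]⁴−

[CrBr₆]⁴−: Summing ligand charges against the −4 overall charge gives an oxidation state of +2 for chromium. Group 6 minus oxidation state 2 gives a d⁴ configuration. Bromide is a weak-field ligand for a first-row metal, so the complex is high-spin. The t₂g³e_g¹ (high-spin) configuration has an unevenly filled e_g set; the Jahn–Teller theorem predicts a tetragonal distortion (typically axial elongation) to lift the degeneracy.
[CrBr₄(H₂O)₂]−: Each bromide is −1; water is neutral; balancing the −1 overall charge requires Cr(III). Chromium is a group-6 element; Cr(III) is therefore d³. The d³ configuration leaves the e_g set evenly filled (or empty) — no strong Jahn–Teller driving force.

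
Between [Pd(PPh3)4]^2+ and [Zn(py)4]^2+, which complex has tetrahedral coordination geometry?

[Zn(py)4]^2+

For [Pd(PPh3)4]^2+: Ligand charges: triphenylphosphine is neutral. With an overall charge of +2 the palladium centre must be in the +2 oxidation state. Palladium is a group-10 element; Pd(II) is therefore d⁸. A 4d d⁸ ion has a large crystal-field splitting; square planar leaves the high-energy d_{x²−y²} orbital empty and maximises CFSE. → square planar.
For [Zn(py)4]^2+: Pyridine is neutral; balancing the +2 overall charge requires Zn(II). Group 12 minus oxidation state 2 gives a d¹⁰ configuration. A d¹⁰ ion has no crystal-field stabilisation preference between square planar and tetrahedral, so four ligands adopt the sterically favoured tetrahedral geometry. → tetrahedral.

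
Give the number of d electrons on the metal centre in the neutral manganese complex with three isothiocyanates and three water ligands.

Ligand charges: each isothiocyanate is −1; water is neutral. With an overall charge of 0 the manganese centre must be in the +3 oxidation state.
Group 7 minus oxidation state 3 gives a d⁴ configuration.

d⁴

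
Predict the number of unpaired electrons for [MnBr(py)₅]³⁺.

Summing ligand charges against the +3 overall charge gives an oxidation state of +4 for manganese.
Mn sits in group 7, so the d-electron count is 7 − 4 = 3.
In an octahedral field the d³ configuration is t₂g³e_g⁰ (only one arrangement possible), giving 3 unpaired electrons.

3 unpaired electrons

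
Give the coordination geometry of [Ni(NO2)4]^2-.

Each nitro (N-bound nitrite) is −1; balancing the −2 overall charge requires Ni(II).
Ni sits in group 10, so the d-electron count is 10 − 2 = 8.
Coordination number: 4.
Nitro (N-bound nitrite) is a strong-field ligand (high in the spectrochemical series).
A 3d d⁸ ion with strong-field ligands gains enough CFSE to favour square planar over tetrahedral.

square planar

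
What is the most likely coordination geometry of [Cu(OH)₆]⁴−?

Each hydroxide is −1; balancing the −4 overall charge requires Cu(II).
Group 11 minus oxidation state 2 gives a d⁹ configuration.
Coordination number: 6.
Six donors around a single metal centre give an octahedral coordination sphere.

octahedral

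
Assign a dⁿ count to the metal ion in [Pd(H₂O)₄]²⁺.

d8

Water is neutral; balancing the +2 overall charge requires Pd(II).
Pd sits in group 10, so the d-electron count is 10 − 2 = 8.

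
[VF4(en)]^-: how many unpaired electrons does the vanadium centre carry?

2

Ligand charges: each fluoride is −1; ethylenediamine is neutral. With an overall charge of −1 the vanadium centre must be in the +3 oxidation state.
Vanadium is a group-5 element; V(III) is therefore d².
Counting donor atoms: 4×fluoride (monodentate) → 4 donors; 1×ethylenediamine (bidentate) → 2 donors. Coordination number = 6.
In an octahedral field the d² configuration is t₂g²e_g⁰ (only one arrangement possible), giving 2 unpaired electrons.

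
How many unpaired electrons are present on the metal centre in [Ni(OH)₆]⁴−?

Each hydroxide is −1; balancing the −4 overall charge requires Ni(II).
Nickel is a group-10 element; Ni(II) is therefore d⁸.
In an octahedral field the d⁸ configuration is t₂g⁶e_g² (only one arrangement possible), giving 2 unpaired electrons.

2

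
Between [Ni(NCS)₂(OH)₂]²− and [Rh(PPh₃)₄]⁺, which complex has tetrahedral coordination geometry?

[Ni(NCS)₂(OH)₂]²−

For [Ni(NCS)₂(OH)₂]²−: Summing ligand charges against the −2 overall charge gives an oxidation state of +2 for nickel. Ni sits in group 10, so the d-electron count is 10 − 2 = 8. Hydroxide and isothiocyanate are weak-field ligands. With weak-field ligands the CFSE gain from square planar is small, so a 3d d⁸ ion takes the sterically preferred tetrahedral geometry. → tetrahedral.
For [Rh(PPh₃)₄]⁺: Triphenylphosphine is neutral; balancing the +1 overall charge requires Rh(I). Group 9 minus oxidation state 1 gives a d⁸ configuration. A 4d d⁸ ion has a large crystal-field splitting; square planar leaves the high-energy d_{x²−y²} orbital empty and maximises CFSE. → square planar.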